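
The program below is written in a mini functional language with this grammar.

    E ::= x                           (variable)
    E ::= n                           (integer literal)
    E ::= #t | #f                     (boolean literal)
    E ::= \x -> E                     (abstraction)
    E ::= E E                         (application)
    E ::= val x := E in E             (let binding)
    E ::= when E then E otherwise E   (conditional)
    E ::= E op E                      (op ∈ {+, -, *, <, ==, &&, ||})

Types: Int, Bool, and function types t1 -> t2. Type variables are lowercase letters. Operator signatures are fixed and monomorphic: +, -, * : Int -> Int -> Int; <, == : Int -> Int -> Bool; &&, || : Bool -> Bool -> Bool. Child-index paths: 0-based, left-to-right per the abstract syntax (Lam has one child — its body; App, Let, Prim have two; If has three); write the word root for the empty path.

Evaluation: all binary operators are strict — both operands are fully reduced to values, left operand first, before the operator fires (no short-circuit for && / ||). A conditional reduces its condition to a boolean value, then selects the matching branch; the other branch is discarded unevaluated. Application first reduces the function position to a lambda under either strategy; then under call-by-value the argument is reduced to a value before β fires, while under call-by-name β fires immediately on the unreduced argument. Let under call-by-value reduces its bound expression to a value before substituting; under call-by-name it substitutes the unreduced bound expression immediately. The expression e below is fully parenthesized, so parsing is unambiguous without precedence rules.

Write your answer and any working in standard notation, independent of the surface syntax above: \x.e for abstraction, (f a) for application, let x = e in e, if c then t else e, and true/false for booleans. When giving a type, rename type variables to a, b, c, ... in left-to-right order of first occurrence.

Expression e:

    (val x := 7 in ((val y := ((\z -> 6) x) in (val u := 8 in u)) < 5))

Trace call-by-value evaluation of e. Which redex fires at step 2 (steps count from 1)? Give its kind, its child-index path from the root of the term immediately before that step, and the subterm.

Answer: beta at 0.0 : ((\z.6) 7)

Trace:
step 0: (let x = 7 in ((let y = ((\z.6) x) in (let u = 8 in u)) < 5))
step 1: [let@root] ((let y = ((\z.6) 7) in (let u = 8 in u)) < 5)
step 2: [beta@0.0] ((let y = 6 in (let u = 8 in u)) < 5)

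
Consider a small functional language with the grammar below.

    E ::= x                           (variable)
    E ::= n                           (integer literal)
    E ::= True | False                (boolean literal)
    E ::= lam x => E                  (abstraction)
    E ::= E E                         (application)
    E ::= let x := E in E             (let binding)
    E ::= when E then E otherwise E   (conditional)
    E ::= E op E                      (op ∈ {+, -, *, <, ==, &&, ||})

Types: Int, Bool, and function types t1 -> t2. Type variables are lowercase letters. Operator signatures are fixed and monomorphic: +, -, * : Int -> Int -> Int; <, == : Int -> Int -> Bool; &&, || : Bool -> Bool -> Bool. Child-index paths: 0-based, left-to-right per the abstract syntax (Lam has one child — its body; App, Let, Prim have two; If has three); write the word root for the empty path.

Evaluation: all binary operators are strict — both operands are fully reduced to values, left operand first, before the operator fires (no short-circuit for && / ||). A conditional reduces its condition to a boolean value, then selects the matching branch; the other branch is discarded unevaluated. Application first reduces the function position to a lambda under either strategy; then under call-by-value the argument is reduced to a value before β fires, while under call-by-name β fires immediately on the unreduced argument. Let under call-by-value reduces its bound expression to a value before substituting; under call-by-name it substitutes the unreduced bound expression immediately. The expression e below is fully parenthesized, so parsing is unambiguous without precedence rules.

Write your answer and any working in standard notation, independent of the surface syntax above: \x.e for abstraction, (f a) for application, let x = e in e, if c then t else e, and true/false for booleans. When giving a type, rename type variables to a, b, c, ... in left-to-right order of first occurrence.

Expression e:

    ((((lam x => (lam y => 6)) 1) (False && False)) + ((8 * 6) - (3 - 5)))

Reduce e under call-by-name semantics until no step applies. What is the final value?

Trace:
step 0: ((((\x.(\y.6)) 1) (false && false)) + ((8 * 6) - (3 - 5)))
step 1: [beta@0.0] (((\y.6) (false && false)) + ((8 * 6) - (3 - 5)))
step 2: [beta@0] (6 + ((8 * 6) - (3 - 5)))
step 3: [delta@1.0] (6 + (48 - (3 - 5)))
step 4: [delta@1.1] (6 + (48 - -2))
step 5: [delta@1] (6 + 50)
step 6: [delta@root] 56

Answer: 56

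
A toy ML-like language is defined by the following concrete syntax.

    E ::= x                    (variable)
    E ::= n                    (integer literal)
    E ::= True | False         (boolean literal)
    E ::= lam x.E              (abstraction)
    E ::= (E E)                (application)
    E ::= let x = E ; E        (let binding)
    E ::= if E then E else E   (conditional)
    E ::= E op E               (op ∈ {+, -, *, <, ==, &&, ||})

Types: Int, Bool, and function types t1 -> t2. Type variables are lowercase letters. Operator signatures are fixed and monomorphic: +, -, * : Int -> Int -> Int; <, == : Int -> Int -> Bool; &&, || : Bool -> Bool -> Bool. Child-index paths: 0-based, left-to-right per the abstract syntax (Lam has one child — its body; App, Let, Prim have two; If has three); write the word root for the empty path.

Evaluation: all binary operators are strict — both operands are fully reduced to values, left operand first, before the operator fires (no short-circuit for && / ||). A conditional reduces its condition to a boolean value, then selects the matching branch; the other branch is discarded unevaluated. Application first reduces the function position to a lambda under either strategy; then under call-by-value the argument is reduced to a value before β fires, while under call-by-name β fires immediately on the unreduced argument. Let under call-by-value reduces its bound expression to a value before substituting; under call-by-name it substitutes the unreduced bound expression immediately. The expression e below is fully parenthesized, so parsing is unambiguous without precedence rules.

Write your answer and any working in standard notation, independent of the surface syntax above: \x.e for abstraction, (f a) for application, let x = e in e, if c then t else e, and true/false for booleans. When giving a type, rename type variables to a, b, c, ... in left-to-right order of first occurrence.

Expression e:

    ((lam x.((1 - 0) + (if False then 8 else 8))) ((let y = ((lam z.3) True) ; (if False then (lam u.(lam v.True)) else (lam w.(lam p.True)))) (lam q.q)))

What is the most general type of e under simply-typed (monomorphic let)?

Answer: Int

Working:
  unify Int ~ Int
  unify Int ~ Int
  unify Int ~ Int
  unify Bool ~ Bool
  unify Int ~ Int
  unify Int ~ Int
\x._ : a -> Int
\z._ : b -> Int
  unify b -> Int ~ Bool -> c
  unify b ~ Bool
  unify Int ~ c
_ _ : Int
let y : Int
  unify Bool ~ Bool
\v._ : e -> Bool
\u._ : d -> e -> Bool
\p._ : g -> Bool
\w._ : f -> g -> Bool
  unify d -> e -> Bool ~ f -> g -> Bool
  unify d ~ f
  unify e -> Bool ~ g -> Bool
  unify e ~ g
  unify Bool ~ Bool
q : h
\q._ : h -> h
  unify f -> g -> Bool ~ (h -> h) -> i
  unify f ~ h -> h
  unify g -> Bool ~ i
_ _ : g -> Bool
  unify a -> Int ~ (g -> Bool) -> j
  unify a ~ g -> Bool
  unify Int ~ j
_ _ : Int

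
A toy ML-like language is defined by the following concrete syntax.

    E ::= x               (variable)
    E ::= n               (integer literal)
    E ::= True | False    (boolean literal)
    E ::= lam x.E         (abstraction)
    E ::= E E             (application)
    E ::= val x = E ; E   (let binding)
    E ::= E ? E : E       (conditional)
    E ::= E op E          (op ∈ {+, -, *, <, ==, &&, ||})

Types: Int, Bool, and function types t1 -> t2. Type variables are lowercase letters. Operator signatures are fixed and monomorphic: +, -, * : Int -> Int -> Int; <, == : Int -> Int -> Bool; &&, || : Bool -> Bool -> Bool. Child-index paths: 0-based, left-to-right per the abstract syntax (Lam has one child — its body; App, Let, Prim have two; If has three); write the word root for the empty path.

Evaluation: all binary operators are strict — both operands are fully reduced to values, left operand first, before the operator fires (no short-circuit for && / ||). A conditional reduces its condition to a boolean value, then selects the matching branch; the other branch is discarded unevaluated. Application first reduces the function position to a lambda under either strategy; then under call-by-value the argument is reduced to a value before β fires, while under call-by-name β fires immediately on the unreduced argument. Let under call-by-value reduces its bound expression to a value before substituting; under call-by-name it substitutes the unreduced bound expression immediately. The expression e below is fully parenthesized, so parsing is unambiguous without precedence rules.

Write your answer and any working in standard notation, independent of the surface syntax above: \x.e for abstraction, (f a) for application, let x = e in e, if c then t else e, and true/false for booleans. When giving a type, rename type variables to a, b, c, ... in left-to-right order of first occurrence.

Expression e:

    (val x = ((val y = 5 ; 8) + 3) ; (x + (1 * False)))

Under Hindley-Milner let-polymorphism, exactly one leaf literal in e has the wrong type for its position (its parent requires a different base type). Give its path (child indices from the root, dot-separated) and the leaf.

Derivation:
let y : Int
  unify Int ~ Int
  unify Int ~ Int
let x : Int
x : Int
  unify Int ~ Int
  unify Int ~ Int
  unify Bool ~ Int
  FAIL: mismatch Bool ~ Int

Answer: 1.1.1 : false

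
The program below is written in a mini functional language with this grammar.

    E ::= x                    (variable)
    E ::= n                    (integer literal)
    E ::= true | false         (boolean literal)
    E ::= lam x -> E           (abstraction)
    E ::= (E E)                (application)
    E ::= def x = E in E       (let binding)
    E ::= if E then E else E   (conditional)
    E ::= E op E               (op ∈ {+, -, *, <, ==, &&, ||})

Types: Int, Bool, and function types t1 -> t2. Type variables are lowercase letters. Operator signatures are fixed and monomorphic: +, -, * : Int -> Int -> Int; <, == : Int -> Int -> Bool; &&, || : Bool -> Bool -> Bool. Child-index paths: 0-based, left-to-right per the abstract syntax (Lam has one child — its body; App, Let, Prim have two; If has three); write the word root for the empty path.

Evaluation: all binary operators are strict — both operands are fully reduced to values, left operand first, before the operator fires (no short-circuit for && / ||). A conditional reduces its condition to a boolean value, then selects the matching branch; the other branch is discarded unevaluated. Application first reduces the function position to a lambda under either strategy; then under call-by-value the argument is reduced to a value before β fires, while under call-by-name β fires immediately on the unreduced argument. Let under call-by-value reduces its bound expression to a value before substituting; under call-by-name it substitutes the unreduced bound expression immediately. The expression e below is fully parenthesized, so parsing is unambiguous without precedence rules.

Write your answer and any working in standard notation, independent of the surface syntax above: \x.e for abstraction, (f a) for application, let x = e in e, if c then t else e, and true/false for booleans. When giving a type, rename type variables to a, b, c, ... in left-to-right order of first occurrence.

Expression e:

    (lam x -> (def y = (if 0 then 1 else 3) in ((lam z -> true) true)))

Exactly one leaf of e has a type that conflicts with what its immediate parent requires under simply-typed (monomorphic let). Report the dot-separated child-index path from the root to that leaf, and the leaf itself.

Answer: 0.0.0 : 0

Derivation:
  unify Int ~ Bool
  FAIL: mismatch Int ~ Bool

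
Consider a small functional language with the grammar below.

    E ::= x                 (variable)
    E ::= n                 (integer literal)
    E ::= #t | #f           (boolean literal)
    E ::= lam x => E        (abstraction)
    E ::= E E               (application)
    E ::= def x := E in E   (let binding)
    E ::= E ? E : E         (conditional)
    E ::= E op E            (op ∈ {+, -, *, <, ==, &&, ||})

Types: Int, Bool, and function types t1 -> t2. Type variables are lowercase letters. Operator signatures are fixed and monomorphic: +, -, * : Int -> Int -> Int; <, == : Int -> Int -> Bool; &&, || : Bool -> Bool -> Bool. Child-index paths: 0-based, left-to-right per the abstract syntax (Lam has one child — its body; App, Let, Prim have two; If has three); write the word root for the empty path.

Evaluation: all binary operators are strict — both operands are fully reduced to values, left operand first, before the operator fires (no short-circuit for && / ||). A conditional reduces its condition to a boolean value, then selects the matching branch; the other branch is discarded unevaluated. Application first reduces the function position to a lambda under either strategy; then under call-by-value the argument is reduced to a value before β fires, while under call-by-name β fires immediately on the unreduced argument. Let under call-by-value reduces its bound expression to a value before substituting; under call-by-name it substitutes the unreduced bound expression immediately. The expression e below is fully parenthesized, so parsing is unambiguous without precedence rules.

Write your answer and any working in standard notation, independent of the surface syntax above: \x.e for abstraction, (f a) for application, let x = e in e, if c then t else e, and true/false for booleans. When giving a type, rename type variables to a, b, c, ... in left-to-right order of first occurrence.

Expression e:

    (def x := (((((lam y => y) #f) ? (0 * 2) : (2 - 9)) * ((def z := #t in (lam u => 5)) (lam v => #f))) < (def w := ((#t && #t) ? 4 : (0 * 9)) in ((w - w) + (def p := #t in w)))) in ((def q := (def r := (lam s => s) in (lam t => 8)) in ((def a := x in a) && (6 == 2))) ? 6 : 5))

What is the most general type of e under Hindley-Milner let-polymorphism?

Answer: Int

Derivation:
y : a
\y._ : a -> a
  unify a -> a ~ Bool -> b
  unify a ~ Bool
  unify Bool ~ b
_ _ : Bool
  unify Bool ~ Bool
  unify Int ~ Int
  unify Int ~ Int
  unify Int ~ Int
  unify Int ~ Int
  unify Int ~ Int
  unify Int ~ Int
let z : Bool
\u._ : c -> Int
\v._ : d -> Bool
  unify c -> Int ~ (d -> Bool) -> e
  unify c ~ d -> Bool
  unify Int ~ e
_ _ : Int
  unify Int ~ Int
  unify Int ~ Int
  unify Bool ~ Bool
  unify Bool ~ Bool
  unify Bool ~ Bool
  unify Int ~ Int
  unify Int ~ Int
  unify Int ~ Int
let w : Int
w : Int
  unify Int ~ Int
w : Int
  unify Int ~ Int
  unify Int ~ Int
let p : Bool
w : Int
  unify Int ~ Int
  unify Int ~ Int
let x : Bool
s : f
\s._ : f -> f
let r : forall. f -> f
\t._ : g -> Int
let q : forall. g -> Int
x : Bool
let a : Bool
a : Bool
  unify Bool ~ Bool
  unify Int ~ Int
  unify Int ~ Int
  unify Bool ~ Bool
  unify Bool ~ Bool
  unify Int ~ Int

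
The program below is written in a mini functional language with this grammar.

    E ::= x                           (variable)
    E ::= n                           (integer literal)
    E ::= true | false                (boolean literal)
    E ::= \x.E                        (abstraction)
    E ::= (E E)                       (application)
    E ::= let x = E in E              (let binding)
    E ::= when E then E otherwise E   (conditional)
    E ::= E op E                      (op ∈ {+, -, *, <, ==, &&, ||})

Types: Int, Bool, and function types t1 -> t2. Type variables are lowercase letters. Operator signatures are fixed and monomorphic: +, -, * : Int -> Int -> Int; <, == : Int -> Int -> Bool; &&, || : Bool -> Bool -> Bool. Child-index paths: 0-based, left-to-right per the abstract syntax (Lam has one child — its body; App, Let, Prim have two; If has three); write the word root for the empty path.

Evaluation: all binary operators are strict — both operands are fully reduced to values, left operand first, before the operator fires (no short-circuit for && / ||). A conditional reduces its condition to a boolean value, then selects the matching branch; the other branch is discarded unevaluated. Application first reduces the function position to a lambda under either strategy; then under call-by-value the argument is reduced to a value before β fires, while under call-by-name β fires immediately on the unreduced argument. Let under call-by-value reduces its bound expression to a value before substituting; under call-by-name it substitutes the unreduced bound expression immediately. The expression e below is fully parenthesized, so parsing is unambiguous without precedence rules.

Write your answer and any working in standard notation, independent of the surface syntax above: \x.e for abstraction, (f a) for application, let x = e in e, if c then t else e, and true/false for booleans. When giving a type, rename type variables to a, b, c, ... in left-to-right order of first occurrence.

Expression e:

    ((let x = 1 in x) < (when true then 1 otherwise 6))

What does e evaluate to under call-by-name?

Answer: false

Working:
step 0: ((let x = 1 in x) < (if true then 1 else 6))
step 1: [let@0] (1 < (if true then 1 else 6))
step 2: [if@1] (1 < 1)
step 3: [delta@root] false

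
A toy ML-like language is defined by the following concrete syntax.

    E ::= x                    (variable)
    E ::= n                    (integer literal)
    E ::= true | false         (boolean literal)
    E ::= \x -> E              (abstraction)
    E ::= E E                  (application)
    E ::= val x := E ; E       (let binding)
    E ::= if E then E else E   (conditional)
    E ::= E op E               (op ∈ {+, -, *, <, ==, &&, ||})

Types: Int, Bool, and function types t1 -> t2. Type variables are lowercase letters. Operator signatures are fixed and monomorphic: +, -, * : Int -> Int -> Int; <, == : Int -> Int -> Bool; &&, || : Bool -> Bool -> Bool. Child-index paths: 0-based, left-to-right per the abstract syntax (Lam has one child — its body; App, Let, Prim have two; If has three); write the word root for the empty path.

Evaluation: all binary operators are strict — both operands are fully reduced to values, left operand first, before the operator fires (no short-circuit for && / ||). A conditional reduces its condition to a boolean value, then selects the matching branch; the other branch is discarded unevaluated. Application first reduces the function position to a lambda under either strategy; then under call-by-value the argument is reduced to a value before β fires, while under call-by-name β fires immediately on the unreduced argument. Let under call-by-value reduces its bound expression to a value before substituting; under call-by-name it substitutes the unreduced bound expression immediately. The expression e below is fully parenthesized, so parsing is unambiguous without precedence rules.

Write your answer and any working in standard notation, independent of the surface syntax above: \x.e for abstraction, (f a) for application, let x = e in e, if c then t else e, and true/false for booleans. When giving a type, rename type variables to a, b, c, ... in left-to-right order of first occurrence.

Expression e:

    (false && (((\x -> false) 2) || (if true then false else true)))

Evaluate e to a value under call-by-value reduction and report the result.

Answer: false

Trace:
step 0: (false && (((\x.false) 2) || (if true then false else true)))
step 1: [beta@1.0] (false && (false || (if true then false else true)))
step 2: [if@1.1] (false && (false || false))
step 3: [delta@1] (false && false)
step 4: [delta@root] false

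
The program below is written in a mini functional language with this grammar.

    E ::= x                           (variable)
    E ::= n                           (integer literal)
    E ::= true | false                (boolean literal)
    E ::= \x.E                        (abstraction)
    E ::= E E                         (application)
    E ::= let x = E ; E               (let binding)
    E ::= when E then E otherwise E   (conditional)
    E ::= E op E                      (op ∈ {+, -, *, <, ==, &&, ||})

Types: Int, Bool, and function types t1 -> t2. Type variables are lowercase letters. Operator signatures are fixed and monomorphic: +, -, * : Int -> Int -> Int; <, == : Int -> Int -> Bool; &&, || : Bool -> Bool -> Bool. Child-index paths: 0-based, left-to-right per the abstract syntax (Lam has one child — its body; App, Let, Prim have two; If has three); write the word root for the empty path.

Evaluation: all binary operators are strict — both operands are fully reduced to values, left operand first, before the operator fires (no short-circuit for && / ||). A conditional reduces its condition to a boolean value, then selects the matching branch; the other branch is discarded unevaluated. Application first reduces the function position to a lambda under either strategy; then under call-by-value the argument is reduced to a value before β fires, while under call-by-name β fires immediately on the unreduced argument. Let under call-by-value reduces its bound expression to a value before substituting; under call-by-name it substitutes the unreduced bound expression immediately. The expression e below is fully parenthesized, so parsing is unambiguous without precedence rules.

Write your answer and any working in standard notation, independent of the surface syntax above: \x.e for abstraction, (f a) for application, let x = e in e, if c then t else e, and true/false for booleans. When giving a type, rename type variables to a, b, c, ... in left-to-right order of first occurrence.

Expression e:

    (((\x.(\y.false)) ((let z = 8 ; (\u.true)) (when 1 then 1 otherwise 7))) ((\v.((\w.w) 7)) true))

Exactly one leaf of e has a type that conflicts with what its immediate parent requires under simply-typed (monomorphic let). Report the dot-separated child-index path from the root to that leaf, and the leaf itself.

Working:
\y._ : b -> Bool
\x._ : a -> b -> Bool
let z : Int
\u._ : c -> Bool
  unify Int ~ Bool
  FAIL: mismatch Int ~ Bool

Answer: 0.1.1.0 : 1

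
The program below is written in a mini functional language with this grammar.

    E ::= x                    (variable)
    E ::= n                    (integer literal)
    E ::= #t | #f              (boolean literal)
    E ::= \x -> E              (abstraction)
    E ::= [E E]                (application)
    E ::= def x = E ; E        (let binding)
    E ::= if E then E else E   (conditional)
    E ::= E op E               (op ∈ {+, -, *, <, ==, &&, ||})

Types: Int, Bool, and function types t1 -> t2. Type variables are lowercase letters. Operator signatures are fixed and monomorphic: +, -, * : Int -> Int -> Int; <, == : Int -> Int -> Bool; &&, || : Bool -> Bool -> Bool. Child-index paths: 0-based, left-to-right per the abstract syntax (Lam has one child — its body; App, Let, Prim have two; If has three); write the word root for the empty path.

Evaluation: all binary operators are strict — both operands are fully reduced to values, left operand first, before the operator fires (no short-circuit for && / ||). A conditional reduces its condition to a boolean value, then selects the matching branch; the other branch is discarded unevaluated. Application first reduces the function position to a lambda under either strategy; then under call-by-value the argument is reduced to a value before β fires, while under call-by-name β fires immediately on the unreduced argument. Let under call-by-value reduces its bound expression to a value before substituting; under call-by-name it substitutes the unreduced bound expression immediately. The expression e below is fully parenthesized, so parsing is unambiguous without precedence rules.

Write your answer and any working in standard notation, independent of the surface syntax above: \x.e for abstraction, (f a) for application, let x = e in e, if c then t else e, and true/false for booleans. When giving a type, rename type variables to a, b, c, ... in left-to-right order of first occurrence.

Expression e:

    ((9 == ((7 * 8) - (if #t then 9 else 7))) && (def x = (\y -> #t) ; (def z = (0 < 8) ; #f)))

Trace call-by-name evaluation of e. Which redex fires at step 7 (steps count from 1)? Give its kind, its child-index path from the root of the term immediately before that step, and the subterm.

Answer: delta at root : (false && false)

Working:
step 0: ((9 == ((7 * 8) - (if true then 9 else 7))) && (let x = (\y.true) in (let z = (0 < 8) in false)))
step 1: [delta@0.1.0] ((9 == (56 - (if true then 9 else 7))) && (let x = (\y.true) in (let z = (0 < 8) in false)))
step 2: [if@0.1.1] ((9 == (56 - 9)) && (let x = (\y.true) in (let z = (0 < 8) in false)))
step 3: [delta@0.1] ((9 == 47) && (let x = (\y.true) in (let z = (0 < 8) in false)))
step 4: [delta@0] (false && (let x = (\y.true) in (let z = (0 < 8) in false)))
step 5: [let@1] (false && (let z = (0 < 8) in false))
step 6: [let@1] (false && false)
step 7: [delta@root] false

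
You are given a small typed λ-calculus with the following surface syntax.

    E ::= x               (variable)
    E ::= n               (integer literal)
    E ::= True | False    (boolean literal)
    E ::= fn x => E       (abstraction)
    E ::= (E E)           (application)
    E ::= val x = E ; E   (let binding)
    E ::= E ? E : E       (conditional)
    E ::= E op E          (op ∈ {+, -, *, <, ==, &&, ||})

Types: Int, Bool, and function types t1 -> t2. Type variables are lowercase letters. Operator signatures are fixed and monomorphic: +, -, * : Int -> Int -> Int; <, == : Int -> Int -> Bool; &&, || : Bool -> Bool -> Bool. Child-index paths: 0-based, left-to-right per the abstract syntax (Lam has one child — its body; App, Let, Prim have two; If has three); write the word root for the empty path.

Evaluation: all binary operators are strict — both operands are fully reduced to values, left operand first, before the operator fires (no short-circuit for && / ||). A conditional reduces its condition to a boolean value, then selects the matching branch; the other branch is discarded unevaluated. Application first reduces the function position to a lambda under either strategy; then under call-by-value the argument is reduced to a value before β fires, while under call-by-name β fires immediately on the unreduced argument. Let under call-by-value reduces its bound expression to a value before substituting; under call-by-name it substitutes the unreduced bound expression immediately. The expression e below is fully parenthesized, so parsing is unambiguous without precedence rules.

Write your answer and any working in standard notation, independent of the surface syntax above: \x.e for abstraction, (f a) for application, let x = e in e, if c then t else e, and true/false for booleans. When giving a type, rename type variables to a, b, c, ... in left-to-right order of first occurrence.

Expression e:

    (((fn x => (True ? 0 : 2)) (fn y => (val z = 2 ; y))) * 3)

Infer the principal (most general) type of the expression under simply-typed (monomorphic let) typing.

Trace:
  unify Bool ~ Bool
  unify Int ~ Int
\x._ : a -> Int
let z : Int
y : b
\y._ : b -> b
  unify a -> Int ~ (b -> b) -> c
  unify a ~ b -> b
  unify Int ~ c
_ _ : Int
  unify Int ~ Int
  unify Int ~ Int

Answer: Int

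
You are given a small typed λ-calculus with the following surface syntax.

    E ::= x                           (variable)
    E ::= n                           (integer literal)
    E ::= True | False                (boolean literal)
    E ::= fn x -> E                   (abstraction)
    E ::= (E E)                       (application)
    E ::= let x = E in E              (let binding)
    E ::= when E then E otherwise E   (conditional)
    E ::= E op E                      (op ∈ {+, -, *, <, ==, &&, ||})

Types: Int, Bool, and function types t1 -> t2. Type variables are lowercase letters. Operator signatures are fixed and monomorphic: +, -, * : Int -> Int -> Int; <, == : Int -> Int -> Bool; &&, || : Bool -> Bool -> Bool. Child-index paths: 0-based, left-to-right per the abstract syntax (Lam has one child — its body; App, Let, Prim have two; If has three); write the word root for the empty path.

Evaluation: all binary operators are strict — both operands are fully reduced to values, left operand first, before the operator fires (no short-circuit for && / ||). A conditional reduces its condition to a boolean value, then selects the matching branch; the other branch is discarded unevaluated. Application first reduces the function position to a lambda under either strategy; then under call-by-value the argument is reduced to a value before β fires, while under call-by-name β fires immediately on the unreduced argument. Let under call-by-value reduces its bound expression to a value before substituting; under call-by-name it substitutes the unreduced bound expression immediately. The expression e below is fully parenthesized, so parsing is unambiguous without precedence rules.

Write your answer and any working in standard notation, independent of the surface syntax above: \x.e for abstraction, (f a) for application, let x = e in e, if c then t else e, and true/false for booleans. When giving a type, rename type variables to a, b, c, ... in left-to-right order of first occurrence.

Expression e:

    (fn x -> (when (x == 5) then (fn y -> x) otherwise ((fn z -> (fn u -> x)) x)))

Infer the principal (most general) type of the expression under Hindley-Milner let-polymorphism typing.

Trace:
x : a
  unify a ~ Int
  unify Int ~ Int
  unify Bool ~ Bool
x : Int
\y._ : b -> Int
x : Int
\u._ : d -> Int
\z._ : c -> d -> Int
x : Int
  unify c -> d -> Int ~ Int -> e
  unify c ~ Int
  unify d -> Int ~ e
_ _ : d -> Int
  unify b -> Int ~ d -> Int
  unify b ~ d
  unify Int ~ Int
\x._ : Int -> d -> Int

Answer: Int -> a -> Int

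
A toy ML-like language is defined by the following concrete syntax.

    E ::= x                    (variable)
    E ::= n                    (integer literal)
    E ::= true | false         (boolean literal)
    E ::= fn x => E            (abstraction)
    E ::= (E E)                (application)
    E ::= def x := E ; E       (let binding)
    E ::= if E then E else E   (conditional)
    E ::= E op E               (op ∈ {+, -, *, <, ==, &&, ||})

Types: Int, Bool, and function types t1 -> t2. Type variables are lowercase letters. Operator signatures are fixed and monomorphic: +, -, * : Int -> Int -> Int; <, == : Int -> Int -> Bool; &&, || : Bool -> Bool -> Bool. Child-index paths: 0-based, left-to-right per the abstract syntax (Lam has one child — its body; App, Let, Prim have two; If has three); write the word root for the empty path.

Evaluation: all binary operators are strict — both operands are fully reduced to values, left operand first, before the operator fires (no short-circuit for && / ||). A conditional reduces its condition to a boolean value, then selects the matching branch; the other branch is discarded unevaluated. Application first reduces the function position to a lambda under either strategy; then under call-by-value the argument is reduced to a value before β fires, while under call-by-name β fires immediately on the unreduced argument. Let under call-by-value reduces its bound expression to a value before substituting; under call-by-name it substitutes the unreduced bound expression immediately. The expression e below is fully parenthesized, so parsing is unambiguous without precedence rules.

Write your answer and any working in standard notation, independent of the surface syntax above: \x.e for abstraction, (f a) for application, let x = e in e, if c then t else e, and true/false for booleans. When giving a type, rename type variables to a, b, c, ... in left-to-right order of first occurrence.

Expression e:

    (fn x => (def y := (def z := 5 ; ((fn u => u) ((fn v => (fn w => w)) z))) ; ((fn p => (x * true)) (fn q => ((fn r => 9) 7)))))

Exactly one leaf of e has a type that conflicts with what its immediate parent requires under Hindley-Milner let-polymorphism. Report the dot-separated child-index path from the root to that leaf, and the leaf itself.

Working:
let z : Int
u : b
\u._ : b -> b
w : d
\w._ : d -> d
\v._ : c -> d -> d
z : Int
  unify c -> d -> d ~ Int -> e
  unify c ~ Int
  unify d -> d ~ e
_ _ : d -> d
  unify b -> b ~ (d -> d) -> f
  unify b ~ d -> d
  unify d -> d ~ f
_ _ : d -> d
let y : forall. d -> d
x : a
  unify a ~ Int
  unify Bool ~ Int
  FAIL: mismatch Bool ~ Int

Answer: 0.1.0.0.1 : true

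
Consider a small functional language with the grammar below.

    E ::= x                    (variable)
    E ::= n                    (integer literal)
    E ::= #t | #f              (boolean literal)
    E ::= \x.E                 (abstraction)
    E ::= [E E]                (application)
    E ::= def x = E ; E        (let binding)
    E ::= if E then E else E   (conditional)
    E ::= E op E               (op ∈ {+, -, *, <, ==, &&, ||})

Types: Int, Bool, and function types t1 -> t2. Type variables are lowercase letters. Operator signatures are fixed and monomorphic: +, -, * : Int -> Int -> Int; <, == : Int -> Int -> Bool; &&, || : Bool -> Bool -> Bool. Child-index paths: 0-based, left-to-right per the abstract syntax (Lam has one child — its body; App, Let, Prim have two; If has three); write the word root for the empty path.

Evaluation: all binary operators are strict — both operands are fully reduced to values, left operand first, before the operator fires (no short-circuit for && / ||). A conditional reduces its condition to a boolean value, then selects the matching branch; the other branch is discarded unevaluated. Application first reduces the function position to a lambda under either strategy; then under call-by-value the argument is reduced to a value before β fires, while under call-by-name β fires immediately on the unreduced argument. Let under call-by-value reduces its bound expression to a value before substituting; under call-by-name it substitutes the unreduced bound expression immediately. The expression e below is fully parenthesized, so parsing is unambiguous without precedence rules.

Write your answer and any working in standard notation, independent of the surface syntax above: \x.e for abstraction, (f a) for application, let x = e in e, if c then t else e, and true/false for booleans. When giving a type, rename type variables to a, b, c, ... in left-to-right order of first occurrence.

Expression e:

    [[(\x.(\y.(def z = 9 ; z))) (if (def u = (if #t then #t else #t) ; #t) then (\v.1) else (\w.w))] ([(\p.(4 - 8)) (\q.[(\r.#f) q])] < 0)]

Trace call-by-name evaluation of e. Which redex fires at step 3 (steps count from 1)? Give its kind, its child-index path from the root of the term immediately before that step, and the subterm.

Working:
step 0: (((\x.(\y.(let z = 9 in z))) (if (let u = (if true then true else true) in true) then (\v.1) else (\w.w))) (((\p.(4 - 8)) (\q.((\r.false) q))) < 0))
step 1: [beta@0] ((\y.(let z = 9 in z)) (((\p.(4 - 8)) (\q.((\r.false) q))) < 0))
step 2: [beta@root] (let z = 9 in z)
step 3: [let@root] 9

Answer: let at root : (let z = 9 in z)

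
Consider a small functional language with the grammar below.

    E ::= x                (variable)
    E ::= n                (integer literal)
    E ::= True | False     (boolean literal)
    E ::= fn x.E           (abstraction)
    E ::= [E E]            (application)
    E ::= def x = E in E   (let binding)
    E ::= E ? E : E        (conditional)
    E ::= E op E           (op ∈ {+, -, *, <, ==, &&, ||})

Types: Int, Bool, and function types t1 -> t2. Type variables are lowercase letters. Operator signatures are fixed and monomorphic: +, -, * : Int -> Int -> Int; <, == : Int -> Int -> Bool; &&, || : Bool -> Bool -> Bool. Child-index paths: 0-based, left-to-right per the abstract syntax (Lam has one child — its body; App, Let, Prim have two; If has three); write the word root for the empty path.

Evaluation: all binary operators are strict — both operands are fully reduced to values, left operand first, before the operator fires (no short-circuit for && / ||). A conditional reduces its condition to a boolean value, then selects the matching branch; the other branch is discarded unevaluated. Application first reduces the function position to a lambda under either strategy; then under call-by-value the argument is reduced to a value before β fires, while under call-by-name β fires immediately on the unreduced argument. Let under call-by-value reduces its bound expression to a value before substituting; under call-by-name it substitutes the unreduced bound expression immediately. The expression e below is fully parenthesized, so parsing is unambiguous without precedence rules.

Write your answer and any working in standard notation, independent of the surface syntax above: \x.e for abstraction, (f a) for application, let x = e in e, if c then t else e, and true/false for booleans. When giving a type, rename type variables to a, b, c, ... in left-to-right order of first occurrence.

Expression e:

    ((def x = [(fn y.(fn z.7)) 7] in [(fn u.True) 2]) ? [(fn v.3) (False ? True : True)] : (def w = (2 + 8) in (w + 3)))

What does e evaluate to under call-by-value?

Working:
step 0: (if (let x = ((\y.(\z.7)) 7) in ((\u.true) 2)) then ((\v.3) (if false then true else true)) else (let w = (2 + 8) in (w + 3)))
step 1: [beta@0.0] (if (let x = (\z.7) in ((\u.true) 2)) then ((\v.3) (if false then true else true)) else (let w = (2 + 8) in (w + 3)))
step 2: [let@0] (if ((\u.true) 2) then ((\v.3) (if false then true else true)) else (let w = (2 + 8) in (w + 3)))
step 3: [beta@0] (if true then ((\v.3) (if false then true else true)) else (let w = (2 + 8) in (w + 3)))
step 4: [if@root] ((\v.3) (if false then true else true))
step 5: [if@1] ((\v.3) true)
step 6: [beta@root] 3

Answer: 3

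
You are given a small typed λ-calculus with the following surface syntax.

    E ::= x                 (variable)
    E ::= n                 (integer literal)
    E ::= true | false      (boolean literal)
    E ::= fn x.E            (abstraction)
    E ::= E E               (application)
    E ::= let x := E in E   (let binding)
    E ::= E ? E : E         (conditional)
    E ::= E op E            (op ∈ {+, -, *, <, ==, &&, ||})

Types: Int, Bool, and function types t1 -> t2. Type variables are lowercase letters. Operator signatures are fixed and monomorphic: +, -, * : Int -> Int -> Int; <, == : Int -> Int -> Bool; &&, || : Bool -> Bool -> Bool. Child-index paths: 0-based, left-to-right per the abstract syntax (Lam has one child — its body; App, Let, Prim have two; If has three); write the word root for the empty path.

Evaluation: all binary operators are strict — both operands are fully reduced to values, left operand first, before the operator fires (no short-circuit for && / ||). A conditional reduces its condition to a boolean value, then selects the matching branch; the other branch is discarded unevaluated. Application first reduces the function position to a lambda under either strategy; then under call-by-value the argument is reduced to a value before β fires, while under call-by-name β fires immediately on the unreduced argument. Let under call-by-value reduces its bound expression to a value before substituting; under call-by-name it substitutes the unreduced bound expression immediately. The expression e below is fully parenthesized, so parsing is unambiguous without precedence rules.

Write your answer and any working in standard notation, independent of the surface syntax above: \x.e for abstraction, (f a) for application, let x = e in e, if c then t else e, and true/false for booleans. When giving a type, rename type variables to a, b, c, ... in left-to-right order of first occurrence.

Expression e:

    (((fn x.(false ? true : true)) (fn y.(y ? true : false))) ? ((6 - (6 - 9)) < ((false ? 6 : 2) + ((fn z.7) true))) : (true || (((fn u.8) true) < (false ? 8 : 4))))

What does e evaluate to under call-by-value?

Answer: false

Working:
step 0: (if ((\x.(if false then true else true)) (\y.(if y then true else false))) then ((6 - (6 - 9)) < ((if false then 6 else 2) + ((\z.7) true))) else (true || (((\u.8) true) < (if false then 8 else 4))))
step 1: [beta@0] (if (if false then true else true) then ((6 - (6 - 9)) < ((if false then 6 else 2) + ((\z.7) true))) else (true || (((\u.8) true) < (if false then 8 else 4))))
step 2: [if@0] (if true then ((6 - (6 - 9)) < ((if false then 6 else 2) + ((\z.7) true))) else (true || (((\u.8) true) < (if false then 8 else 4))))
step 3: [if@root] ((6 - (6 - 9)) < ((if false then 6 else 2) + ((\z.7) true)))
step 4: [delta@0.1] ((6 - -3) < ((if false then 6 else 2) + ((\z.7) true)))
step 5: [delta@0] (9 < ((if false then 6 else 2) + ((\z.7) true)))
step 6: [if@1.0] (9 < (2 + ((\z.7) true)))
step 7: [beta@1.1] (9 < (2 + 7))
step 8: [delta@1] (9 < 9)
step 9: [delta@root] false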